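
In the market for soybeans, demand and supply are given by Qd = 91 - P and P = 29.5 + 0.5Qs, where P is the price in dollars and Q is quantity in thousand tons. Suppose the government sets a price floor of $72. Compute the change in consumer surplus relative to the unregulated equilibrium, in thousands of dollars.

Rearranging supply gives Qs = 2P - 59. Setting quantity demanded equal to quantity supplied, 91 - P = 2P - 59, gives P* = 50 and Q* = 41.
Because the floor (72) lies above the market-clearing price, it is binding.
At P = 72: Qd = 91 - 72 = 19 and Qs = 2·72 - 59 = 85.
Consumer surplus without the control is ½ · (91 - 50) · 41 = 840.5.
With the floor, consumers buy 19 units at 72, so CS = ½ · (91 - 72) · 19 = 180.5.
Change in consumer surplus = 180.5 - 840.5 = -660.

-660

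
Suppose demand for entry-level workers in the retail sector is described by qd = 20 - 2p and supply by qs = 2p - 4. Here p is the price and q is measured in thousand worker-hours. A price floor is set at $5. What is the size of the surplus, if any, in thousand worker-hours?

0

Setting quantity demanded equal to quantity supplied, 20 - 2p = 2p - 4, gives p* = 6 and q* = 8.
Since 5 is below p* = 6, the floor does not bind and the free-market outcome prevails.
Since the control does not bind, there is no surplus.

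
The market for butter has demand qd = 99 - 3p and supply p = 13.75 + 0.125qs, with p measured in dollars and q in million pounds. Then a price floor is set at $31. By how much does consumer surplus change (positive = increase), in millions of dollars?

Rearranging supply gives qs = 8p - 110. Equilibrium: 99 - 3p = 8p - 110, so 209 = 11p and p* = 19, q* = 42.
Since 31 > 19, the floor is binding.
At p = 31: qd = 99 - 3·31 = 6 and qs = 8·31 - 110 = 138.
Consumer surplus without the control is ½ · (33 - 19) · 42 = 294.
With the floor, consumers buy 6 units at 31, so CS = ½ · (33 - 31) · 6 = 6.
Change in consumer surplus = 6 - 294 = -288.

-288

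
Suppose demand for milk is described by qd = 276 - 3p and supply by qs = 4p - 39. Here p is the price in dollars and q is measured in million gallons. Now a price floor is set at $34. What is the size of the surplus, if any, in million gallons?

Without the control the market clears where 276 - 3p = 4p - 39, i.e. p* = 45 and q* = 141.
The floor of 34 is below the equilibrium price 45, so it is not binding; the market clears at p* = 45, q* = 141.
Since the control does not bind, there is no surplus.

0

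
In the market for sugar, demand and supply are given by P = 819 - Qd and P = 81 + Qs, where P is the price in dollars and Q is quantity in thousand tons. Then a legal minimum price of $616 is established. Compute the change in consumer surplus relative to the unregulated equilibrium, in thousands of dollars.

-47476

Rearranging demand gives Qd = 819 - P; rearranging supply gives Qs = P - 81. Equilibrium: 819 - P = P - 81, so 900 = 2P and P* = 450, Q* = 369.
Since 616 > 450, the floor is binding.
At P = 616: Qd = 819 - 616 = 203 and Qs = 616 - 81 = 535.
Consumer surplus without the control is ½ · (819 - 450) · 369 = 68080.5.
With the floor, consumers buy 203 units at 616, so CS = ½ · (819 - 616) · 203 = 20604.5.
Change in consumer surplus = 20604.5 - 68080.5 = -47476.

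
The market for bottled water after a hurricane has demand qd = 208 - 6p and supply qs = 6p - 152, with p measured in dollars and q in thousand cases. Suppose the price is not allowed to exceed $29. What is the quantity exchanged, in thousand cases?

Without the control the market clears where 208 - 6p = 6p - 152, i.e. p* = 30 and q* = 28.
The ceiling of 29 is below the equilibrium price 30, so it binds.
At p = 29: qd = 208 - 6·29 = 34 and qs = 6·29 - 152 = 22.
The quantity actually transacted is the short side, supply: 22.

22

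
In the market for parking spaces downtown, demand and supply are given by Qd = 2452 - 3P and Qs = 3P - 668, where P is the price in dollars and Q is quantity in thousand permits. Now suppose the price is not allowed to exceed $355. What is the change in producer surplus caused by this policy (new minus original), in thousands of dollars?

-106342.5

Equilibrium: 2452 - 3P = 3P - 668, so 3120 = 6P and P* = 520, Q* = 892.
Because the ceiling (355) lies below the market-clearing price, it is binding.
At P = 355: Qd = 2452 - 3·355 = 1387 and Qs = 3·355 - 668 = 397.
Producer surplus without the control is ½ · (520 - 668/3) · 892 = 397832/3.
With the ceiling, producers sell 397 units at 355, so PS = ½ · (355 - 668/3) · 397 = 157609/6.
Change in producer surplus = 157609/6 - 397832/3 = -106342.5.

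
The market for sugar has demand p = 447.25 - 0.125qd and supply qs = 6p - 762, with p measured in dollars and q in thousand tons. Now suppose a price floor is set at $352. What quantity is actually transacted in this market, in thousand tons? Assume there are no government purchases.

Rearranging demand gives qd = 3578 - 8p. Setting quantity demanded equal to quantity supplied, 3578 - 8p = 6p - 762, gives p* = 310 and q* = 1098.
The floor of 352 is above the equilibrium price 310, so it binds.
At p = 352: qd = 3578 - 8·352 = 762 and qs = 6·352 - 762 = 1350.
The quantity actually transacted is the short side, demand: 762.

762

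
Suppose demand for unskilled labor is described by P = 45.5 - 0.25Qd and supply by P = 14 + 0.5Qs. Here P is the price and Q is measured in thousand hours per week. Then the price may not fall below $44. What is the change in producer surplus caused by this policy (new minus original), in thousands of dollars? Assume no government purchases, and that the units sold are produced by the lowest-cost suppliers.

Rearranging demand gives Qd = 182 - 4P; rearranging supply gives Qs = 2P - 28. Without the control the market clears where 182 - 4P = 2P - 28, i.e. P* = 35 and Q* = 42.
Since 44 > 35, the floor is binding.
At P = 44: Qd = 182 - 4·44 = 6 and Qs = 2·44 - 28 = 60.
Producer surplus without the control is ½ · (35 - 14) · 42 = 441.
With the floor, 6 units are sold at 44. The supply price at Q = 6 is 17, so PS = ½ · [(44 - 14) + (44 - 17)] · 6 = 171.
Change in producer surplus = 171 - 441 = -270.

-270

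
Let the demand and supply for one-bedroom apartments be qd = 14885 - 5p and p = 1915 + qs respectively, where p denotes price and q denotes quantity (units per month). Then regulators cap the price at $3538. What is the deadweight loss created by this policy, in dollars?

Rearranging supply gives qs = p - 1915. Equilibrium: 14885 - 5p = p - 1915, so 16800 = 6p and p* = 2800, q* = 885.
The ceiling of 3538 is above the equilibrium price 2800, so it is not binding; the market clears at p* = 2800, q* = 885.
Since the control does not bind, no trades are prevented and deadweight loss is zero.

0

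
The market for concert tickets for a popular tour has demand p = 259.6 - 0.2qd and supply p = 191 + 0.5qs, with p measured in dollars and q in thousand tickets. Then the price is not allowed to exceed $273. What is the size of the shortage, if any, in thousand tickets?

Rearranging demand gives qd = 1298 - 5p; rearranging supply gives qs = 2p - 382. Equilibrium: 1298 - 5p = 2p - 382, so 1680 = 7p and p* = 240, q* = 98.
The ceiling of 273 is above the equilibrium price 240, so it is not binding; the market clears at p* = 240, q* = 98.
Since the control does not bind, there is no shortage.

0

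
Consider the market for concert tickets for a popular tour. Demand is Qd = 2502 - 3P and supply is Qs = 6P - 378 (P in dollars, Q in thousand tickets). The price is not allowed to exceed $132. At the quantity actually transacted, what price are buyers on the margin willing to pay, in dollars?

Setting quantity demanded equal to quantity supplied, 2502 - 3P = 6P - 378, gives P* = 320 and Q* = 1542.
Because the ceiling (132) lies below the market-clearing price, it is binding.
At P = 132: Qd = 2502 - 3·132 = 2106 and Qs = 6·132 - 378 = 414.
Only 414 units reach the market. On the demand curve, the marginal buyer's willingness to pay at Q = 414 is (2502 - 414)/3 = 696.

696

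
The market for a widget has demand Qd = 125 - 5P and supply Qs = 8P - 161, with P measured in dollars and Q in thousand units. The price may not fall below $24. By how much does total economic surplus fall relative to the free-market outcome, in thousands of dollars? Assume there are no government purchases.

Without the control the market clears where 125 - 5P = 8P - 161, i.e. P* = 22 and Q* = 15.
Since 24 > 22, the floor is binding.
At P = 24: Qd = 125 - 5·24 = 5 and Qs = 8·24 - 161 = 31.
Quantity traded falls to 5. At Q = 5 the demand price is (125 - 5)/5 = 24 and the supply price is (161 + 5)/8 = 20.75.
Deadweight loss = ½ · (24 - 20.75) · (15 - 5) = ½ · 3.25 · 10 = 16.25.

16.25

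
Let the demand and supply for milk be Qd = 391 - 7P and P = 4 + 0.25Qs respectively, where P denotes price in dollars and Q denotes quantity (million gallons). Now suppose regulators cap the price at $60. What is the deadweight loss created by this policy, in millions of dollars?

0

Rearranging supply gives Qs = 4P - 16. Without the control the market clears where 391 - 7P = 4P - 16, i.e. P* = 37 and Q* = 132.
Since 60 is above P* = 37, the ceiling does not bind and the free-market outcome prevails.
Since the control does not bind, no trades are prevented and deadweight loss is zero.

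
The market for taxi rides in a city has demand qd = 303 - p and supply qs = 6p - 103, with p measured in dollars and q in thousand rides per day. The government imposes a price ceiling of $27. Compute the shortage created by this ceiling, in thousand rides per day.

217

Without the control the market clears where 303 - p = 6p - 103, i.e. p* = 58 and q* = 245.
Because the ceiling (27) lies below the market-clearing price, it is binding.
At p = 27: qd = 303 - 27 = 276 and qs = 6·27 - 103 = 59.
Shortage = qd - qs = 276 - 59 = 217.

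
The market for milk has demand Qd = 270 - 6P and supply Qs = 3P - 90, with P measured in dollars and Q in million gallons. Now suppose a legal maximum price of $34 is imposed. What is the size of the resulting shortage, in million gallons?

54

Setting quantity demanded equal to quantity supplied, 270 - 6P = 3P - 90, gives P* = 40 and Q* = 30.
Because the ceiling (34) lies below the market-clearing price, it is binding.
At P = 34: Qd = 270 - 6·34 = 66 and Qs = 3·34 - 90 = 12.
Shortage = Qd - Qs = 66 - 12 = 54.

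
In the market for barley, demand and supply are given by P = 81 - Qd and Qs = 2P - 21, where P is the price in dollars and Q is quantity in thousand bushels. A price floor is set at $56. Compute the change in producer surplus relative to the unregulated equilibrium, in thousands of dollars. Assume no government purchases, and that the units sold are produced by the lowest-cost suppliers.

429

Rearranging demand gives Qd = 81 - P. Without the control the market clears where 81 - P = 2P - 21, i.e. P* = 34 and Q* = 47.
The floor of 56 is above the equilibrium price 34, so it binds.
At P = 56: Qd = 81 - 56 = 25 and Qs = 2·56 - 21 = 91.
Producer surplus without the control is ½ · (34 - 10.5) · 47 = 552.25.
With the floor, 25 units are sold at 56. The supply price at Q = 25 is 23, so PS = ½ · [(56 - 10.5) + (56 - 23)] · 25 = 981.25.
Change in producer surplus = 981.25 - 552.25 = 429.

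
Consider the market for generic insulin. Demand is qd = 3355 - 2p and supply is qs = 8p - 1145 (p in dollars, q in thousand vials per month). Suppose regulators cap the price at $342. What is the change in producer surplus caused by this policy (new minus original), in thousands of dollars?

-218484

In a free market, 3355 - 2p = 8p - 1145 gives the equilibrium p* = 450, q* = 2455.
Since 342 < 450, the ceiling is binding.
At p = 342: qd = 3355 - 2·342 = 2671 and qs = 8·342 - 1145 = 1591.
Producer surplus without the control is ½ · (450 - 143.125) · 2455 = 376689.0625.
With the ceiling, producers sell 1591 units at 342, so PS = ½ · (342 - 143.125) · 1591 = 158205.0625.
Change in producer surplus = 158205.0625 - 376689.0625 = -218484.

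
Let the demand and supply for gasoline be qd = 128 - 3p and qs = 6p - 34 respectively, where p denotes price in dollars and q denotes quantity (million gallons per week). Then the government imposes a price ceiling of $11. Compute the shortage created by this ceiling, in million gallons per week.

63

In a free market, 128 - 3p = 6p - 34 gives the equilibrium p* = 18, q* = 74.
Because the ceiling (11) lies below the market-clearing price, it is binding.
At p = 11: qd = 128 - 3·11 = 95 and qs = 6·11 - 34 = 32.
Shortage = qd - qs = 95 - 32 = 63.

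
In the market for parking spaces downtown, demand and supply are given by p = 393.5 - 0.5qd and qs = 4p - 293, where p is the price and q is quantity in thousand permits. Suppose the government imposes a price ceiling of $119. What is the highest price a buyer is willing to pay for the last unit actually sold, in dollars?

302

Rearranging demand gives qd = 787 - 2p. In a free market, 787 - 2p = 4p - 293 gives the equilibrium p* = 180, q* = 427.
The ceiling of 119 is below the equilibrium price 180, so it binds.
At p = 119: qd = 787 - 2·119 = 549 and qs = 4·119 - 293 = 183.
Only 183 units reach the market. On the demand curve, the marginal buyer's willingness to pay at q = 183 is (787 - 183)/2 = 302.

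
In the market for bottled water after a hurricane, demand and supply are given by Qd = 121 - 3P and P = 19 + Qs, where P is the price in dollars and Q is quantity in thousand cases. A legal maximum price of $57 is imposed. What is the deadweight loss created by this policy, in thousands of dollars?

0

Rearranging supply gives Qs = P - 19. Without the control the market clears where 121 - 3P = P - 19, i.e. P* = 35 and Q* = 16.
The ceiling of 57 is above the equilibrium price 35, so it is not binding; the market clears at P* = 35, Q* = 16.
Since the control does not bind, no trades are prevented and deadweight loss is zero.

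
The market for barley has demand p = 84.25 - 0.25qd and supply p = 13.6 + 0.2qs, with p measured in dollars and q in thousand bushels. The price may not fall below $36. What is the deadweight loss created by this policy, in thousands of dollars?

Rearranging demand gives qd = 337 - 4p; rearranging supply gives qs = 5p - 68. Equilibrium: 337 - 4p = 5p - 68, so 405 = 9p and p* = 45, q* = 157.
The floor of 36 is below the equilibrium price 45, so it is not binding; the market clears at p* = 45, q* = 157.
Since the control does not bind, no trades are prevented and deadweight loss is zero.

0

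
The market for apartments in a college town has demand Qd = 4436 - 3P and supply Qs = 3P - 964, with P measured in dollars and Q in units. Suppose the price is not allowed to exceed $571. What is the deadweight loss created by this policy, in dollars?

324723

Setting quantity demanded equal to quantity supplied, 4436 - 3P = 3P - 964, gives P* = 900 and Q* = 1736.
Since 571 < 900, the ceiling is binding.
At P = 571: Qd = 4436 - 3·571 = 2723 and Qs = 3·571 - 964 = 749.
Quantity traded falls to 749. At Q = 749 the demand price is (4436 - 749)/3 = 1229 and the supply price is (964 + 749)/3 = 571.
Deadweight loss = ½ · (1229 - 571) · (1736 - 749) = ½ · 658 · 987 = 324723.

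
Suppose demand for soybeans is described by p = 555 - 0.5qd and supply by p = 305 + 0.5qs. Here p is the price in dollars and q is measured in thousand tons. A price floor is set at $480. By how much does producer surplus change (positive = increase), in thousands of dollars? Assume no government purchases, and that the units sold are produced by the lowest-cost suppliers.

Rearranging demand gives qd = 1110 - 2p; rearranging supply gives qs = 2p - 610. In a free market, 1110 - 2p = 2p - 610 gives the equilibrium p* = 430, q* = 250.
The floor of 480 is above the equilibrium price 430, so it binds.
At p = 480: qd = 1110 - 2·480 = 150 and qs = 2·480 - 610 = 350.
Producer surplus without the control is ½ · (430 - 305) · 250 = 15625.
With the floor, 150 units are sold at 480. The supply price at q = 150 is 380, so PS = ½ · [(480 - 305) + (480 - 380)] · 150 = 20625.
Change in producer surplus = 20625 - 15625 = 5000.

5000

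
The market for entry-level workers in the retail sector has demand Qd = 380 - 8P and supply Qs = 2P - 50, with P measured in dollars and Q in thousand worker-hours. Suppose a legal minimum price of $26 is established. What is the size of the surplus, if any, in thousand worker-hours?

0

In a free market, 380 - 8P = 2P - 50 gives the equilibrium P* = 43, Q* = 36.
Since 26 is below P* = 43, the floor does not bind and the free-market outcome prevails.
Since the control does not bind, there is no surplus.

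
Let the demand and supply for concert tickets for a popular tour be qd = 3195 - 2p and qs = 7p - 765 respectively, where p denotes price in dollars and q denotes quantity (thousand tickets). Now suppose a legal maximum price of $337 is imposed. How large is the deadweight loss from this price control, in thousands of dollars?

167091.75

Equilibrium: 3195 - 2p = 7p - 765, so 3960 = 9p and p* = 440, q* = 2315.
Because the ceiling (337) lies below the market-clearing price, it is binding.
At p = 337: qd = 3195 - 2·337 = 2521 and qs = 7·337 - 765 = 1594.
Quantity traded falls to 1594. At q = 1594 the demand price is (3195 - 1594)/2 = 800.5 and the supply price is (765 + 1594)/7 = 337.
Deadweight loss = ½ · (800.5 - 337) · (2315 - 1594) = ½ · 463.5 · 721 = 167091.75.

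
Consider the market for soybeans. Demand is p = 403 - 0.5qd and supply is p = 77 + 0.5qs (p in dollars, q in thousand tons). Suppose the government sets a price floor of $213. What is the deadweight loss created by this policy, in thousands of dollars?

0

Rearranging demand gives qd = 806 - 2p; rearranging supply gives qs = 2p - 154. Without the control the market clears where 806 - 2p = 2p - 154, i.e. p* = 240 and q* = 326.
Since 213 is below p* = 240, the floor does not bind and the free-market outcome prevails.
Since the control does not bind, no trades are prevented and deadweight loss is zero.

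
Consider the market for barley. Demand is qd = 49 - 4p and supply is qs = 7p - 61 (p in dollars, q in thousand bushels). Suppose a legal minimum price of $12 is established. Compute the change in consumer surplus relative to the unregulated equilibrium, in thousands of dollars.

-10

Without the control the market clears where 49 - 4p = 7p - 61, i.e. p* = 10 and q* = 9.
Because the floor (12) lies above the market-clearing price, it is binding.
At p = 12: qd = 49 - 4·12 = 1 and qs = 7·12 - 61 = 23.
Consumer surplus without the control is ½ · (12.25 - 10) · 9 = 10.125.
With the floor, consumers buy 1 units at 12, so CS = ½ · (12.25 - 12) · 1 = 0.125.
Change in consumer surplus = 0.125 - 10.125 = -10.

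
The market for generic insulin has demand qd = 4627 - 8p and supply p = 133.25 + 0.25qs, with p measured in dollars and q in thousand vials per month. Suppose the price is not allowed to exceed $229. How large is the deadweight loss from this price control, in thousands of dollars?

Rearranging supply gives qs = 4p - 533. Equilibrium: 4627 - 8p = 4p - 533, so 5160 = 12p and p* = 430, q* = 1187.
Because the ceiling (229) lies below the market-clearing price, it is binding.
At p = 229: qd = 4627 - 8·229 = 2795 and qs = 4·229 - 533 = 383.
Quantity traded falls to 383. At q = 383 the demand price is (4627 - 383)/8 = 530.5 and the supply price is (533 + 383)/4 = 229.
Deadweight loss = ½ · (530.5 - 229) · (1187 - 383) = ½ · 301.5 · 804 = 121203.

121203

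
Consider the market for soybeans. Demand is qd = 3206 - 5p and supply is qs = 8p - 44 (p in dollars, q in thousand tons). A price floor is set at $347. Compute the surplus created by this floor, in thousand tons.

Setting quantity demanded equal to quantity supplied, 3206 - 5p = 8p - 44, gives p* = 250 and q* = 1956.
Since 347 > 250, the floor is binding.
At p = 347: qd = 3206 - 5·347 = 1471 and qs = 8·347 - 44 = 2732.
Surplus = qs - qd = 2732 - 1471 = 1261.

1261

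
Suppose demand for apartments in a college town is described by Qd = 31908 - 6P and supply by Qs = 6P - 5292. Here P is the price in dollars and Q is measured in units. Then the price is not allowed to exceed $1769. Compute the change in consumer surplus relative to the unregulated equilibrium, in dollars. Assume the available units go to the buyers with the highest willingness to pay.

In a free market, 31908 - 6P = 6P - 5292 gives the equilibrium P* = 3100, Q* = 13308.
The ceiling of 1769 is below the equilibrium price 3100, so it binds.
At P = 1769: Qd = 31908 - 6·1769 = 21294 and Qs = 6·1769 - 5292 = 5322.
Consumer surplus without the control is ½ · (5318 - 3100) · 13308 = 14758572.
With the ceiling, 5322 units are sold at 1769 (assume they go to the highest-value buyers). The demand price at Q = 5322 is 4431, so CS = ½ · [(5318 - 1769) + (4431 - 1769)] · 5322 = 16527471.
Change in consumer surplus = 16527471 - 14758572 = 1768899.

1768899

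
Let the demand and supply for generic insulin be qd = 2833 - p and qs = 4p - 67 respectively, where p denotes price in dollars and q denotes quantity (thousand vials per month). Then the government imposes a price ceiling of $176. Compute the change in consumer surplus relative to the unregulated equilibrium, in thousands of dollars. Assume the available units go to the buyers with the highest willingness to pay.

-1048380

Setting quantity demanded equal to quantity supplied, 2833 - p = 4p - 67, gives p* = 580 and q* = 2253.
The ceiling of 176 is below the equilibrium price 580, so it binds.
At p = 176: qd = 2833 - 176 = 2657 and qs = 4·176 - 67 = 637.
Consumer surplus without the control is ½ · (2833 - 580) · 2253 = 2538004.5.
With the ceiling, 637 units are sold at 176 (assume they go to the highest-value buyers). The demand price at q = 637 is 2196, so CS = ½ · [(2833 - 176) + (2196 - 176)] · 637 = 1489624.5.
Change in consumer surplus = 1489624.5 - 2538004.5 = -1048380.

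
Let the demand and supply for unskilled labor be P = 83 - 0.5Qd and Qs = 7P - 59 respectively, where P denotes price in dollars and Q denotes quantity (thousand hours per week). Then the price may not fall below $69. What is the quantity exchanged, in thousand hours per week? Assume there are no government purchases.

28

Rearranging demand gives Qd = 166 - 2P. In a free market, 166 - 2P = 7P - 59 gives the equilibrium P* = 25, Q* = 116.
Because the floor (69) lies above the market-clearing price, it is binding.
At P = 69: Qd = 166 - 2·69 = 28 and Qs = 7·69 - 59 = 424.
The quantity actually transacted is the short side, demand: 28.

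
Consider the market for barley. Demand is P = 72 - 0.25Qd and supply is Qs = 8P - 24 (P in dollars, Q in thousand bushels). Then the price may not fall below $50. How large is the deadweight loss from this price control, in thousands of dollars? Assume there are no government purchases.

1728

Rearranging demand gives Qd = 288 - 4P. Without the control the market clears where 288 - 4P = 8P - 24, i.e. P* = 26 and Q* = 184.
The floor of 50 is above the equilibrium price 26, so it binds.
At P = 50: Qd = 288 - 4·50 = 88 and Qs = 8·50 - 24 = 376.
Quantity traded falls to 88. At Q = 88 the demand price is (288 - 88)/4 = 50 and the supply price is (24 + 88)/8 = 14.
Deadweight loss = ½ · (50 - 14) · (184 - 88) = ½ · 36 · 96 = 1728.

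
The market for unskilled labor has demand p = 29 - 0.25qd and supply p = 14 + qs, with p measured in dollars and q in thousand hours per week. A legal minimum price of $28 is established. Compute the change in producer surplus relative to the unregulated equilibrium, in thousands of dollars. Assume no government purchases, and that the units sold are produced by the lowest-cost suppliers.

-24

Rearranging demand gives qd = 116 - 4p; rearranging supply gives qs = p - 14. Equilibrium: 116 - 4p = p - 14, so 130 = 5p and p* = 26, q* = 12.
Since 28 > 26, the floor is binding.
At p = 28: qd = 116 - 4·28 = 4 and qs = 28 - 14 = 14.
Producer surplus without the control is ½ · (26 - 14) · 12 = 72.
With the floor, 4 units are sold at 28. The supply price at q = 4 is 18, so PS = ½ · [(28 - 14) + (28 - 18)] · 4 = 48.
Change in producer surplus = 48 - 72 = -24.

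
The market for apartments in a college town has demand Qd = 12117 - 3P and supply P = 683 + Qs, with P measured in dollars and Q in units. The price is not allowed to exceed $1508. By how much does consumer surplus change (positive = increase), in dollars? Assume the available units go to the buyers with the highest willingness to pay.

918756

Rearranging supply gives Qs = P - 683. Equilibrium: 12117 - 3P = P - 683, so 12800 = 4P and P* = 3200, Q* = 2517.
Since 1508 < 3200, the ceiling is binding.
At P = 1508: Qd = 12117 - 3·1508 = 7593 and Qs = 1508 - 683 = 825.
Consumer surplus without the control is ½ · (4039 - 3200) · 2517 = 1055881.5.
With the ceiling, 825 units are sold at 1508 (assume they go to the highest-value buyers). The demand price at Q = 825 is 3764, so CS = ½ · [(4039 - 1508) + (3764 - 1508)] · 825 = 1974637.5.
Change in consumer surplus = 1974637.5 - 1055881.5 = 918756.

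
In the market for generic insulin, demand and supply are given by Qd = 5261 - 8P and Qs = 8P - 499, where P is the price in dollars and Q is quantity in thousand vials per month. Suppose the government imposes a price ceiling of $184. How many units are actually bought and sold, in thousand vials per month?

Without the control the market clears where 5261 - 8P = 8P - 499, i.e. P* = 360 and Q* = 2381.
Because the ceiling (184) lies below the market-clearing price, it is binding.
At P = 184: Qd = 5261 - 8·184 = 3789 and Qs = 8·184 - 499 = 973.
The quantity actually transacted is the short side, supply: 973.

973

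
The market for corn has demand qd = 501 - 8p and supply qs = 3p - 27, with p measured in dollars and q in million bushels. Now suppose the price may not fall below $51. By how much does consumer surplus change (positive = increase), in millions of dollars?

-315

In a free market, 501 - 8p = 3p - 27 gives the equilibrium p* = 48, q* = 117.
The floor of 51 is above the equilibrium price 48, so it binds.
At p = 51: qd = 501 - 8·51 = 93 and qs = 3·51 - 27 = 126.
Consumer surplus without the control is ½ · (62.625 - 48) · 117 = 855.5625.
With the floor, consumers buy 93 units at 51, so CS = ½ · (62.625 - 51) · 93 = 540.5625.
Change in consumer surplus = 540.5625 - 855.5625 = -315.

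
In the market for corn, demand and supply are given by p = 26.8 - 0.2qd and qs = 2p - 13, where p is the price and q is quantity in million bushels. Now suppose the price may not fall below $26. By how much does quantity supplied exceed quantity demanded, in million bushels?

Rearranging demand gives qd = 134 - 5p. Without the control the market clears where 134 - 5p = 2p - 13, i.e. p* = 21 and q* = 29.
Since 26 > 21, the floor is binding.
At p = 26: qd = 134 - 5·26 = 4 and qs = 2·26 - 13 = 39.
Surplus = qs - qd = 39 - 4 = 35.

35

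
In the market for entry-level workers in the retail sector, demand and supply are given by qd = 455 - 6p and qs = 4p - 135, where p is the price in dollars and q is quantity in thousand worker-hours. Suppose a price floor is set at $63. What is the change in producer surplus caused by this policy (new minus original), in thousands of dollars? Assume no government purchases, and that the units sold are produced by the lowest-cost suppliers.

236

Without the control the market clears where 455 - 6p = 4p - 135, i.e. p* = 59 and q* = 101.
Because the floor (63) lies above the market-clearing price, it is binding.
At p = 63: qd = 455 - 6·63 = 77 and qs = 4·63 - 135 = 117.
Producer surplus without the control is ½ · (59 - 33.75) · 101 = 1275.125.
With the floor, 77 units are sold at 63. The supply price at q = 77 is 53, so PS = ½ · [(63 - 33.75) + (63 - 53)] · 77 = 1511.125.
Change in producer surplus = 1511.125 - 1275.125 = 236.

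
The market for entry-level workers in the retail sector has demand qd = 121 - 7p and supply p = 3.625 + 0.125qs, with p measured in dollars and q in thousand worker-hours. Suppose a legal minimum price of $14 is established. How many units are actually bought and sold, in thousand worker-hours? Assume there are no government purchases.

Rearranging supply gives qs = 8p - 29. Setting quantity demanded equal to quantity supplied, 121 - 7p = 8p - 29, gives p* = 10 and q* = 51.
Because the floor (14) lies above the market-clearing price, it is binding.
At p = 14: qd = 121 - 7·14 = 23 and qs = 8·14 - 29 = 83.
The quantity actually transacted is the short side, demand: 23.

23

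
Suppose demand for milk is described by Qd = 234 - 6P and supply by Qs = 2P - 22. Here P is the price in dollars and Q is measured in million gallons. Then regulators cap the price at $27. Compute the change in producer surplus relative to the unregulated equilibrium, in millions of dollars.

-185

Setting quantity demanded equal to quantity supplied, 234 - 6P = 2P - 22, gives P* = 32 and Q* = 42.
The ceiling of 27 is below the equilibrium price 32, so it binds.
At P = 27: Qd = 234 - 6·27 = 72 and Qs = 2·27 - 22 = 32.
Producer surplus without the control is ½ · (32 - 11) · 42 = 441.
With the ceiling, producers sell 32 units at 27, so PS = ½ · (27 - 11) · 32 = 256.
Change in producer surplus = 256 - 441 = -185.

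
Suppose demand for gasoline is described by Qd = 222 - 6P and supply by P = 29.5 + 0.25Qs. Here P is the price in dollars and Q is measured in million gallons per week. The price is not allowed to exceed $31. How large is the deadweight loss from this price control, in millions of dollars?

Rearranging supply gives Qs = 4P - 118. Equilibrium: 222 - 6P = 4P - 118, so 340 = 10P and P* = 34, Q* = 18.
Because the ceiling (31) lies below the market-clearing price, it is binding.
At P = 31: Qd = 222 - 6·31 = 36 and Qs = 4·31 - 118 = 6.
Quantity traded falls to 6. At Q = 6 the demand price is (222 - 6)/6 = 36 and the supply price is (118 + 6)/4 = 31.
Deadweight loss = ½ · (36 - 31) · (18 - 6) = ½ · 5 · 12 = 30.

30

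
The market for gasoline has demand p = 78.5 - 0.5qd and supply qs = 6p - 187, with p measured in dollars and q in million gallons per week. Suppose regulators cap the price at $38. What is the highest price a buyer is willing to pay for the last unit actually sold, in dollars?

Rearranging demand gives qd = 157 - 2p. Without the control the market clears where 157 - 2p = 6p - 187, i.e. p* = 43 and q* = 71.
Since 38 < 43, the ceiling is binding.
At p = 38: qd = 157 - 2·38 = 81 and qs = 6·38 - 187 = 41.
Only 41 units reach the market. On the demand curve, the marginal buyer's willingness to pay at q = 41 is (157 - 41)/2 = 58.

58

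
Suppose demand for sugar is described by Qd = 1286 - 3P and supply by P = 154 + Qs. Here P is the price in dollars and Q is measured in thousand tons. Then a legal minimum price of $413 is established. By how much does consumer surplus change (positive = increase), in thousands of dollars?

Rearranging supply gives Qs = P - 154. Setting quantity demanded equal to quantity supplied, 1286 - 3P = P - 154, gives P* = 360 and Q* = 206.
Since 413 > 360, the floor is binding.
At P = 413: Qd = 1286 - 3·413 = 47 and Qs = 413 - 154 = 259.
Consumer surplus without the control is ½ · (1286/3 - 360) · 206 = 21218/3.
With the floor, consumers buy 47 units at 413, so CS = ½ · (1286/3 - 413) · 47 = 2209/6.
Change in consumer surplus = 2209/6 - 21218/3 = -6704.5.

-6704.5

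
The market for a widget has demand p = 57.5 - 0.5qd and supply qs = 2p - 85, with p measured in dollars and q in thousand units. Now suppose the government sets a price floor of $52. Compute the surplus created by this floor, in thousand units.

8

Rearranging demand gives qd = 115 - 2p. In a free market, 115 - 2p = 2p - 85 gives the equilibrium p* = 50, q* = 15.
Since 52 > 50, the floor is binding.
At p = 52: qd = 115 - 2·52 = 11 and qs = 2·52 - 85 = 19.
Surplus = qs - qd = 19 - 11 = 8.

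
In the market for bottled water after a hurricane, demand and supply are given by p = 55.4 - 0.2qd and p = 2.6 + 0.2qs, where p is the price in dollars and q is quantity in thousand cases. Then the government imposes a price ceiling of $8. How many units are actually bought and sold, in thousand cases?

27

Rearranging demand gives qd = 277 - 5p; rearranging supply gives qs = 5p - 13. Setting quantity demanded equal to quantity supplied, 277 - 5p = 5p - 13, gives p* = 29 and q* = 132.
The ceiling of 8 is below the equilibrium price 29, so it binds.
At p = 8: qd = 277 - 5·8 = 237 and qs = 5·8 - 13 = 27.
The quantity actually transacted is the short side, supply: 27.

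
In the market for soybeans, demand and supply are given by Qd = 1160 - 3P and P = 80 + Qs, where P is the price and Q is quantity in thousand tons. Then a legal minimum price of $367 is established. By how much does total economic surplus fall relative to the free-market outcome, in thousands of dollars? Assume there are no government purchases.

19494

Rearranging supply gives Qs = P - 80. Without the control the market clears where 1160 - 3P = P - 80, i.e. P* = 310 and Q* = 230.
Since 367 > 310, the floor is binding.
At P = 367: Qd = 1160 - 3·367 = 59 and Qs = 367 - 80 = 287.
Quantity traded falls to 59. At Q = 59 the demand price is (1160 - 59)/3 = 367 and the supply price is 80 + 59 = 139.
Deadweight loss = ½ · (367 - 139) · (230 - 59) = ½ · 228 · 171 = 19494.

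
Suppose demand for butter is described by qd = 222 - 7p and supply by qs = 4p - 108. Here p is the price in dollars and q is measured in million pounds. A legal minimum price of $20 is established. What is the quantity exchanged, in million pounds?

12

In a free market, 222 - 7p = 4p - 108 gives the equilibrium p* = 30, q* = 12.
Since 20 is below p* = 30, the floor does not bind and the free-market outcome prevails.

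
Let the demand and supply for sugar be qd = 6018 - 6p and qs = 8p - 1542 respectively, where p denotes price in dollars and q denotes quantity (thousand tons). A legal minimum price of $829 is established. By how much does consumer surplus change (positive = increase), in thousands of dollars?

-552279

In a free market, 6018 - 6p = 8p - 1542 gives the equilibrium p* = 540, q* = 2778.
Because the floor (829) lies above the market-clearing price, it is binding.
At p = 829: qd = 6018 - 6·829 = 1044 and qs = 8·829 - 1542 = 5090.
Consumer surplus without the control is ½ · (1003 - 540) · 2778 = 643107.
With the floor, consumers buy 1044 units at 829, so CS = ½ · (1003 - 829) · 1044 = 90828.
Change in consumer surplus = 90828 - 643107 = -552279.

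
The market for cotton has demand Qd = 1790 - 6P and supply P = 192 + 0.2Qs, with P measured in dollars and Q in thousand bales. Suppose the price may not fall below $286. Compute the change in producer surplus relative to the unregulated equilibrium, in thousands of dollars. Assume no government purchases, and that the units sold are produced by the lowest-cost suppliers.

Rearranging supply gives Qs = 5P - 960. Equilibrium: 1790 - 6P = 5P - 960, so 2750 = 11P and P* = 250, Q* = 290.
Since 286 > 250, the floor is binding.
At P = 286: Qd = 1790 - 6·286 = 74 and Qs = 5·286 - 960 = 470.
Producer surplus without the control is ½ · (250 - 192) · 290 = 8410.
With the floor, 74 units are sold at 286. The supply price at Q = 74 is 206.8, so PS = ½ · [(286 - 192) + (286 - 206.8)] · 74 = 6408.4.
Change in producer surplus = 6408.4 - 8410 = -2001.6.

-2001.6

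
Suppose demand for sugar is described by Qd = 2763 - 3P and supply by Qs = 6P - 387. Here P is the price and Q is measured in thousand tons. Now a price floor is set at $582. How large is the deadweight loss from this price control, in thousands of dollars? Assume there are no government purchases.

Without the control the market clears where 2763 - 3P = 6P - 387, i.e. P* = 350 and Q* = 1713.
The floor of 582 is above the equilibrium price 350, so it binds.
At P = 582: Qd = 2763 - 3·582 = 1017 and Qs = 6·582 - 387 = 3105.
Quantity traded falls to 1017. At Q = 1017 the demand price is (2763 - 1017)/3 = 582 and the supply price is (387 + 1017)/6 = 234.
Deadweight loss = ½ · (582 - 234) · (1713 - 1017) = ½ · 348 · 696 = 121104.

121104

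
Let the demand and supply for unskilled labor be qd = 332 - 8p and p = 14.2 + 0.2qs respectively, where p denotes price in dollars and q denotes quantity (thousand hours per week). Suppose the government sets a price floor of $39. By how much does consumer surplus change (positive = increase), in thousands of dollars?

Rearranging supply gives qs = 5p - 71. In a free market, 332 - 8p = 5p - 71 gives the equilibrium p* = 31, q* = 84.
Since 39 > 31, the floor is binding.
At p = 39: qd = 332 - 8·39 = 20 and qs = 5·39 - 71 = 124.
Consumer surplus without the control is ½ · (41.5 - 31) · 84 = 441.
With the floor, consumers buy 20 units at 39, so CS = ½ · (41.5 - 39) · 20 = 25.
Change in consumer surplus = 25 - 441 = -416.

-416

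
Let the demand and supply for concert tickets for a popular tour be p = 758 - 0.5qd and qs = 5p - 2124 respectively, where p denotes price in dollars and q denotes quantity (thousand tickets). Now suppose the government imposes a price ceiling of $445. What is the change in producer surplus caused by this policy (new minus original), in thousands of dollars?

Rearranging demand gives qd = 1516 - 2p. Equilibrium: 1516 - 2p = 5p - 2124, so 3640 = 7p and p* = 520, q* = 476.
Since 445 < 520, the ceiling is binding.
At p = 445: qd = 1516 - 2·445 = 626 and qs = 5·445 - 2124 = 101.
Producer surplus without the control is ½ · (520 - 424.8) · 476 = 22657.6.
With the ceiling, producers sell 101 units at 445, so PS = ½ · (445 - 424.8) · 101 = 1020.1.
Change in producer surplus = 1020.1 - 22657.6 = -21637.5.

-21637.5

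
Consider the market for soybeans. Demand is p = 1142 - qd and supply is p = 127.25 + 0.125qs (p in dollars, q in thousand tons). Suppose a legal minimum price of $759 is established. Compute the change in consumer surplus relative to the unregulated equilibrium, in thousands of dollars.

Rearranging demand gives qd = 1142 - p; rearranging supply gives qs = 8p - 1018. Equilibrium: 1142 - p = 8p - 1018, so 2160 = 9p and p* = 240, q* = 902.
Since 759 > 240, the floor is binding.
At p = 759: qd = 1142 - 759 = 383 and qs = 8·759 - 1018 = 5054.
Consumer surplus without the control is ½ · (1142 - 240) · 902 = 406802.
With the floor, consumers buy 383 units at 759, so CS = ½ · (1142 - 759) · 383 = 73344.5.
Change in consumer surplus = 73344.5 - 406802 = -333457.5.

-333457.5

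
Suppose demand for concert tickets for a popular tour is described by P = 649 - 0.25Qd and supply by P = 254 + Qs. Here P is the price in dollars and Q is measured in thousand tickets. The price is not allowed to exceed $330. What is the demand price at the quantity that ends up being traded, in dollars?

Rearranging demand gives Qd = 2596 - 4P; rearranging supply gives Qs = P - 254. Without the control the market clears where 2596 - 4P = P - 254, i.e. P* = 570 and Q* = 316.
Because the ceiling (330) lies below the market-clearing price, it is binding.
At P = 330: Qd = 2596 - 4·330 = 1276 and Qs = 330 - 254 = 76.
Only 76 units reach the market. On the demand curve, the marginal buyer's willingness to pay at Q = 76 is (2596 - 76)/4 = 630.

630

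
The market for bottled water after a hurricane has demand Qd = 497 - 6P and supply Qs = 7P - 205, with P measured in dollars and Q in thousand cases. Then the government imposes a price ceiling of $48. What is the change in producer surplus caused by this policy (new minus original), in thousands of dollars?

-912

Setting quantity demanded equal to quantity supplied, 497 - 6P = 7P - 205, gives P* = 54 and Q* = 173.
Since 48 < 54, the ceiling is binding.
At P = 48: Qd = 497 - 6·48 = 209 and Qs = 7·48 - 205 = 131.
Producer surplus without the control is ½ · (54 - 205/7) · 173 = 29929/14.
With the ceiling, producers sell 131 units at 48, so PS = ½ · (48 - 205/7) · 131 = 17161/14.
Change in producer surplus = 17161/14 - 29929/14 = -912.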